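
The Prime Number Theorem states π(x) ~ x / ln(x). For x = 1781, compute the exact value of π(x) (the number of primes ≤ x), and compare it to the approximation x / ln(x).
π(1781) = 275;  x/ln(x) ≈ 237.94;  relative error ≈ 13.47%.

Directly count primes up to 1781: π(1781) = 275. The PNT approximation gives 1781/ln(1781) ≈ 1781/7.48493 ≈ 237.94. Relative error (π(x) − x/ln(x)) / π(x) ≈ 13.47%; the approximation is known to undercount slightly (Li(x) is a better estimate).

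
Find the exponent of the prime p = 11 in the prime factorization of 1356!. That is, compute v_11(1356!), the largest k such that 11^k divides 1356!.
v_11(1356!) = 135

Legendre's formula: v_p(n!) = Σ_{k ≥ 1} ⌊n / p^k⌋. For p = 11, n = 1356, the terms are:
  ⌊1356/11^1⌋ = ⌊1356/11⌋ = 123
  ⌊1356/11^2⌋ = ⌊1356/121⌋ = 11
  ⌊1356/11^3⌋ = ⌊1356/1331⌋ = 1
(the next term ⌊1356/11^4⌋ = 0, terminating the sum). Summing: v_11(1356!) = 123 + 11 + 1 = 135.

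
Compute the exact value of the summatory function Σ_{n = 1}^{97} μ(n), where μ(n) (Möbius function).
Σ_{n ≤ 97} μ(n) = 1

Compute μ(n) for each 1 ≤ n ≤ 97: μ(1) = 1, μ(2) = -1, μ(3) = -1, μ(4) = 0, μ(5) = -1, μ(6) = 1, μ(7) = -1, μ(8) = 0, μ(9) = 0, μ(10) = 1, μ(11) = -1, μ(12) = 0, μ(13) = -1, μ(14) = 1, μ(15) = 1, μ(16) = 0, μ(17) = -1, μ(18) = 0, μ(19) = -1, μ(20) = 0, μ(21) = 1, μ(22) = 1, μ(23) = -1, μ(24) = 0, μ(25) = 0, μ(26) = 1, μ(27) = 0, μ(28) = 0, μ(29) = -1, μ(30) = -1, μ(31) = -1, μ(32) = 0, μ(33) = 1, μ(34) = 1, μ(35) = 1, μ(36) = 0, μ(37) = -1, μ(38) = 1, μ(39) = 1, μ(40) = 0, μ(41) = -1, μ(42) = -1, μ(43) = -1, μ(44) = 0, μ(45) = 0, μ(46) = 1, μ(47) = -1, μ(48) = 0, μ(49) = 0, μ(50) = 0, μ(51) = 1, μ(52) = 0, μ(53) = -1, μ(54) = 0, μ(55) = 1, μ(56) = 0, μ(57) = 1, μ(58) = 1, μ(59) = -1, μ(60) = 0, μ(61) = -1, μ(62) = 1, μ(63) = 0, μ(64) = 0, μ(65) = 1, μ(66) = -1, μ(67) = -1, μ(68) = 0, μ(69) = 1, μ(70) = -1, μ(71) = -1, μ(72) = 0, μ(73) = -1, μ(74) = 1, μ(75) = 0, μ(76) = 0, μ(77) = 1, μ(78) = -1, μ(79) = -1, μ(80) = 0, μ(81) = 0, μ(82) = 1, μ(83) = -1, μ(84) = 0, μ(85) = 1, μ(86) = 1, μ(87) = 1, μ(88) = 0, μ(89) = -1, μ(90) = 0, μ(91) = 1, μ(92) = 0, μ(93) = 1, μ(94) = 1, μ(95) = 1, μ(96) = 0, μ(97) = -1. Summing all 97 values: 1. (Mertens function M(x) = Σ_{n ≤ x} μ(n); on average M(x) should be small (PNT ⟺ M(x) = o(x)).)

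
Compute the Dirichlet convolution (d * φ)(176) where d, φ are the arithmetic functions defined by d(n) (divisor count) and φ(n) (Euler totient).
(d * φ)(176) = 372

Divisors of 176: [1, 2, 4, 8, 11, 16, 22, 44, 88, 176]. For each d | 176:
  d = 1: d(1) · φ(176/1) = 1 · 80 = 80
  d = 2: d(2) · φ(176/2) = 2 · 40 = 80
  d = 4: d(4) · φ(176/4) = 3 · 20 = 60
  d = 8: d(8) · φ(176/8) = 4 · 10 = 40
  d = 11: d(11) · φ(176/11) = 2 · 8 = 16
  d = 16: d(16) · φ(176/16) = 5 · 10 = 50
  d = 22: d(22) · φ(176/22) = 4 · 4 = 16
  d = 44: d(44) · φ(176/44) = 6 · 2 = 12
  d = 88: d(88) · φ(176/88) = 8 · 1 = 8
  d = 176: d(176) · φ(176/176) = 10 · 1 = 10
Summing: (d * φ)(176) = 80 + 80 + 60 + 40 + 16 + 50 + 16 + 12 + 8 + 10 = 372.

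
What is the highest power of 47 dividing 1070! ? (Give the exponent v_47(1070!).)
v_47(1070!) = 22

Legendre's formula: v_p(n!) = Σ_{k ≥ 1} ⌊n / p^k⌋. For p = 47, n = 1070, the terms are:
  ⌊1070/47^1⌋ = ⌊1070/47⌋ = 22
(the next term ⌊1070/47^2⌋ = 0, terminating the sum). Summing: v_47(1070!) = 22 = 22.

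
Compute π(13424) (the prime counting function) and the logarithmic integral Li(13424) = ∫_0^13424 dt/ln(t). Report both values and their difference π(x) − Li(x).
π(13424) = 1592;  Li(13424) ≈ 1611.79;  π(x) − Li(x) ≈ -19.79.

Direct count of primes ≤ 13424 gives π(13424) = 1592. Numerical evaluation of the logarithmic integral gives Li(13424) ≈ 1611.79. The difference π(x) − Li(x) ≈ -19.79 is typically negative for small/moderate x (Li(x) overestimates), though Littlewood's theorem shows this sign changes infinitely often.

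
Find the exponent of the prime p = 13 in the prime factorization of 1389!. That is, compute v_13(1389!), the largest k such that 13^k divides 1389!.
v_13(1389!) = 114

Legendre's formula: v_p(n!) = Σ_{k ≥ 1} ⌊n / p^k⌋. For p = 13, n = 1389, the terms are:
  ⌊1389/13^1⌋ = ⌊1389/13⌋ = 106
  ⌊1389/13^2⌋ = ⌊1389/169⌋ = 8
(the next term ⌊1389/13^3⌋ = 0, terminating the sum). Summing: v_13(1389!) = 106 + 8 = 114.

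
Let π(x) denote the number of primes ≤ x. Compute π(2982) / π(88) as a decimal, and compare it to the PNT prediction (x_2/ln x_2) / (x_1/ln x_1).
π(2982)/π(88) = 429/23 ≈ 18.6522;  PNT prediction ≈ 18.9643.

π(88) = 23 and π(2982) = 429, so π(2982)/π(88) ≈ 18.6522. The PNT-predicted ratio is (2982/ln(2982)) / (88/ln(88)) ≈ 18.9643. The two agree to within a few percent, as expected.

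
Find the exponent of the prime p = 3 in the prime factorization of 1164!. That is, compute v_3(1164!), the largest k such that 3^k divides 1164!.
v_3(1164!) = 579

Legendre's formula: v_p(n!) = Σ_{k ≥ 1} ⌊n / p^k⌋. For p = 3, n = 1164, the terms are:
  ⌊1164/3^1⌋ = ⌊1164/3⌋ = 388
  ⌊1164/3^2⌋ = ⌊1164/9⌋ = 129
  ⌊1164/3^3⌋ = ⌊1164/27⌋ = 43
  ⌊1164/3^4⌋ = ⌊1164/81⌋ = 14
  ⌊1164/3^5⌋ = ⌊1164/243⌋ = 4
  ⌊1164/3^6⌋ = ⌊1164/729⌋ = 1
(the next term ⌊1164/3^7⌋ = 0, terminating the sum). Summing: v_3(1164!) = 388 + 129 + 43 + 14 + 4 + 1 = 579.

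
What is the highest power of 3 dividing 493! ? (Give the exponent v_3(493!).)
v_3(493!) = 244

Legendre's formula: v_p(n!) = Σ_{k ≥ 1} ⌊n / p^k⌋. For p = 3, n = 493, the terms are:
  ⌊493/3^1⌋ = ⌊493/3⌋ = 164
  ⌊493/3^2⌋ = ⌊493/9⌋ = 54
  ⌊493/3^3⌋ = ⌊493/27⌋ = 18
  ⌊493/3^4⌋ = ⌊493/81⌋ = 6
  ⌊493/3^5⌋ = ⌊493/243⌋ = 2
(the next term ⌊493/3^6⌋ = 0, terminating the sum). Summing: v_3(493!) = 164 + 54 + 18 + 6 + 2 = 244.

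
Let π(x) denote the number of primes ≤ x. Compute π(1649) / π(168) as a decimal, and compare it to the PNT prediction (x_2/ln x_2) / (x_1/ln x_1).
π(1649)/π(168) = 259/39 ≈ 6.6410;  PNT prediction ≈ 6.7892.

π(168) = 39 and π(1649) = 259, so π(1649)/π(168) ≈ 6.6410. The PNT-predicted ratio is (1649/ln(1649)) / (168/ln(168)) ≈ 6.7892. The two agree to within a few percent, as expected.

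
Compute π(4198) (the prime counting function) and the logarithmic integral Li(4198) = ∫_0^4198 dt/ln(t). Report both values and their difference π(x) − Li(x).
π(4198) = 574;  Li(4198) ≈ 589.17;  π(x) − Li(x) ≈ -15.17.

Direct count of primes ≤ 4198 gives π(4198) = 574. Numerical evaluation of the logarithmic integral gives Li(4198) ≈ 589.17. The difference π(x) − Li(x) ≈ -15.17 is typically negative for small/moderate x (Li(x) overestimates), though Littlewood's theorem shows this sign changes infinitely often.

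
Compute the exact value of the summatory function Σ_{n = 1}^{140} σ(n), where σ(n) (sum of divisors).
Σ_{n ≤ 140} σ(n) = 16207

Compute σ(n) for each 1 ≤ n ≤ 140: σ(1) = 1, σ(2) = 3, σ(3) = 4, σ(4) = 7, σ(5) = 6, σ(6) = 12, σ(7) = 8, σ(8) = 15, σ(9) = 13, σ(10) = 18, σ(11) = 12, σ(12) = 28, σ(13) = 14, σ(14) = 24, σ(15) = 24, σ(16) = 31, σ(17) = 18, σ(18) = 39, σ(19) = 20, σ(20) = 42, σ(21) = 32, σ(22) = 36, σ(23) = 24, σ(24) = 60, σ(25) = 31, σ(26) = 42, σ(27) = 40, σ(28) = 56, σ(29) = 30, σ(30) = 72, σ(31) = 32, σ(32) = 63, σ(33) = 48, σ(34) = 54, σ(35) = 48, σ(36) = 91, σ(37) = 38, σ(38) = 60, σ(39) = 56, σ(40) = 90, σ(41) = 42, σ(42) = 96, σ(43) = 44, σ(44) = 84, σ(45) = 78, σ(46) = 72, σ(47) = 48, σ(48) = 124, σ(49) = 57, σ(50) = 93, σ(51) = 72, σ(52) = 98, σ(53) = 54, σ(54) = 120, σ(55) = 72, σ(56) = 120, σ(57) = 80, σ(58) = 90, σ(59) = 60, σ(60) = 168, σ(61) = 62, σ(62) = 96, σ(63) = 104, σ(64) = 127, σ(65) = 84, σ(66) = 144, σ(67) = 68, σ(68) = 126, σ(69) = 96, σ(70) = 144, σ(71) = 72, σ(72) = 195, σ(73) = 74, σ(74) = 114, σ(75) = 124, σ(76) = 140, σ(77) = 96, σ(78) = 168, σ(79) = 80, σ(80) = 186, σ(81) = 121, σ(82) = 126, σ(83) = 84, σ(84) = 224, σ(85) = 108, σ(86) = 132, σ(87) = 120, σ(88) = 180, σ(89) = 90, σ(90) = 234, σ(91) = 112, σ(92) = 168, σ(93) = 128, σ(94) = 144, σ(95) = 120, σ(96) = 252, σ(97) = 98, σ(98) = 171, σ(99) = 156, σ(100) = 217, σ(101) = 102, σ(102) = 216, σ(103) = 104, σ(104) = 210, σ(105) = 192, σ(106) = 162, σ(107) = 108, σ(108) = 280, σ(109) = 110, σ(110) = 216, σ(111) = 152, σ(112) = 248, σ(113) = 114, σ(114) = 240, σ(115) = 144, σ(116) = 210, σ(117) = 182, σ(118) = 180, σ(119) = 144, σ(120) = 360, σ(121) = 133, σ(122) = 186, σ(123) = 168, σ(124) = 224, σ(125) = 156, σ(126) = 312, σ(127) = 128, σ(128) = 255, σ(129) = 176, σ(130) = 252, σ(131) = 132, σ(132) = 336, σ(133) = 160, σ(134) = 204, σ(135) = 240, σ(136) = 270, σ(137) = 138, σ(138) = 288, σ(139) = 140, σ(140) = 336. Summing all 140 values: 16207. (Average order: Σ_{n ≤ x} σ(n) ~ (π²/12) x². For x = 140, (π²/12)·140² ≈ 16120.35.)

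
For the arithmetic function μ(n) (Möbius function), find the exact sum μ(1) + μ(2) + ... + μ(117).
Σ_{n ≤ 117} μ(n) = -5

Compute μ(n) for each 1 ≤ n ≤ 117: μ(1) = 1, μ(2) = -1, μ(3) = -1, μ(4) = 0, μ(5) = -1, μ(6) = 1, μ(7) = -1, μ(8) = 0, μ(9) = 0, μ(10) = 1, μ(11) = -1, μ(12) = 0, μ(13) = -1, μ(14) = 1, μ(15) = 1, μ(16) = 0, μ(17) = -1, μ(18) = 0, μ(19) = -1, μ(20) = 0, μ(21) = 1, μ(22) = 1, μ(23) = -1, μ(24) = 0, μ(25) = 0, μ(26) = 1, μ(27) = 0, μ(28) = 0, μ(29) = -1, μ(30) = -1, μ(31) = -1, μ(32) = 0, μ(33) = 1, μ(34) = 1, μ(35) = 1, μ(36) = 0, μ(37) = -1, μ(38) = 1, μ(39) = 1, μ(40) = 0, μ(41) = -1, μ(42) = -1, μ(43) = -1, μ(44) = 0, μ(45) = 0, μ(46) = 1, μ(47) = -1, μ(48) = 0, μ(49) = 0, μ(50) = 0, μ(51) = 1, μ(52) = 0, μ(53) = -1, μ(54) = 0, μ(55) = 1, μ(56) = 0, μ(57) = 1, μ(58) = 1, μ(59) = -1, μ(60) = 0, μ(61) = -1, μ(62) = 1, μ(63) = 0, μ(64) = 0, μ(65) = 1, μ(66) = -1, μ(67) = -1, μ(68) = 0, μ(69) = 1, μ(70) = -1, μ(71) = -1, μ(72) = 0, μ(73) = -1, μ(74) = 1, μ(75) = 0, μ(76) = 0, μ(77) = 1, μ(78) = -1, μ(79) = -1, μ(80) = 0, μ(81) = 0, μ(82) = 1, μ(83) = -1, μ(84) = 0, μ(85) = 1, μ(86) = 1, μ(87) = 1, μ(88) = 0, μ(89) = -1, μ(90) = 0, μ(91) = 1, μ(92) = 0, μ(93) = 1, μ(94) = 1, μ(95) = 1, μ(96) = 0, μ(97) = -1, μ(98) = 0, μ(99) = 0, μ(100) = 0, μ(101) = -1, μ(102) = -1, μ(103) = -1, μ(104) = 0, μ(105) = -1, μ(106) = 1, μ(107) = -1, μ(108) = 0, μ(109) = -1, μ(110) = -1, μ(111) = 1, μ(112) = 0, μ(113) = -1, μ(114) = -1, μ(115) = 1, μ(116) = 0, μ(117) = 0. Summing all 117 values: -5. (Mertens function M(x) = Σ_{n ≤ x} μ(n); on average M(x) should be small (PNT ⟺ M(x) = o(x)).)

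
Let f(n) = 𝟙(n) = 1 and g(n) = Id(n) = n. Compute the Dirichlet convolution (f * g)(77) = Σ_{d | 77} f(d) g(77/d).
(𝟙 * Id)(77) = 96

Divisors of 77: [1, 7, 11, 77]. For each d | 77:
  d = 1: 𝟙(1) · Id(77/1) = 1 · 77 = 77
  d = 7: 𝟙(7) · Id(77/7) = 1 · 11 = 11
  d = 11: 𝟙(11) · Id(77/11) = 1 · 7 = 7
  d = 77: 𝟙(77) · Id(77/77) = 1 · 1 = 1
Summing: (𝟙 * Id)(77) = 77 + 11 + 7 + 1 = 96.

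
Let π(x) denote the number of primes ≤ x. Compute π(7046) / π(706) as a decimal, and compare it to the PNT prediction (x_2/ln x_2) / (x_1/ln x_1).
π(7046)/π(706) = 906/126 ≈ 7.1905;  PNT prediction ≈ 7.3888.

π(706) = 126 and π(7046) = 906, so π(7046)/π(706) ≈ 7.1905. The PNT-predicted ratio is (7046/ln(7046)) / (706/ln(706)) ≈ 7.3888. The two agree to within a few percent, as expected.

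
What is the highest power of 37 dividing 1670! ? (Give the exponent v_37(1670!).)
v_37(1670!) = 46

Legendre's formula: v_p(n!) = Σ_{k ≥ 1} ⌊n / p^k⌋. For p = 37, n = 1670, the terms are:
  ⌊1670/37^1⌋ = ⌊1670/37⌋ = 45
  ⌊1670/37^2⌋ = ⌊1670/1369⌋ = 1
(the next term ⌊1670/37^3⌋ = 0, terminating the sum). Summing: v_37(1670!) = 45 + 1 = 46.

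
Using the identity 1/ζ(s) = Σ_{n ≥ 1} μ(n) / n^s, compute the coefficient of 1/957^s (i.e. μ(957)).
μ(957) = -1

Factor n = 957 = 3 · 11 · 29. μ(n) = 0 if any exponent ≥ 2 (not squarefree); otherwise μ(n) = (−1)^{ω(n)} where ω(n) is the number of distinct prime factors. Applying: μ(957) = -1.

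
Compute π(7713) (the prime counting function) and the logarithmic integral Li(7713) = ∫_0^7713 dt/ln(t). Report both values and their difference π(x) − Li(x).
π(7713) = 978;  Li(7713) ≈ 994.42;  π(x) − Li(x) ≈ -16.42.

Direct count of primes ≤ 7713 gives π(7713) = 978. Numerical evaluation of the logarithmic integral gives Li(7713) ≈ 994.42. The difference π(x) − Li(x) ≈ -16.42 is typically negative for small/moderate x (Li(x) overestimates), though Littlewood's theorem shows this sign changes infinitely often.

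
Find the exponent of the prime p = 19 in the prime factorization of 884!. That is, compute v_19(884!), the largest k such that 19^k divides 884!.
v_19(884!) = 48

Legendre's formula: v_p(n!) = Σ_{k ≥ 1} ⌊n / p^k⌋. For p = 19, n = 884, the terms are:
  ⌊884/19^1⌋ = ⌊884/19⌋ = 46
  ⌊884/19^2⌋ = ⌊884/361⌋ = 2
(the next term ⌊884/19^3⌋ = 0, terminating the sum). Summing: v_19(884!) = 46 + 2 = 48.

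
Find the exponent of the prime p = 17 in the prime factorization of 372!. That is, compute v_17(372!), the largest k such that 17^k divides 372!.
v_17(372!) = 22

Legendre's formula: v_p(n!) = Σ_{k ≥ 1} ⌊n / p^k⌋. For p = 17, n = 372, the terms are:
  ⌊372/17^1⌋ = ⌊372/17⌋ = 21
  ⌊372/17^2⌋ = ⌊372/289⌋ = 1
(the next term ⌊372/17^3⌋ = 0, terminating the sum). Summing: v_17(372!) = 21 + 1 = 22.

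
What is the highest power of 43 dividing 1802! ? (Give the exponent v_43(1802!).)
v_43(1802!) = 41

Legendre's formula: v_p(n!) = Σ_{k ≥ 1} ⌊n / p^k⌋. For p = 43, n = 1802, the terms are:
  ⌊1802/43^1⌋ = ⌊1802/43⌋ = 41
(the next term ⌊1802/43^2⌋ = 0, terminating the sum). Summing: v_43(1802!) = 41 = 41.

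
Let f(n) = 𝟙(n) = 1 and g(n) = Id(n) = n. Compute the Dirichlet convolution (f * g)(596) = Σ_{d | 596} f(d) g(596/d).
(𝟙 * Id)(596) = 1050

Divisors of 596: [1, 2, 4, 149, 298, 596]. For each d | 596:
  d = 1: 𝟙(1) · Id(596/1) = 1 · 596 = 596
  d = 2: 𝟙(2) · Id(596/2) = 1 · 298 = 298
  d = 4: 𝟙(4) · Id(596/4) = 1 · 149 = 149
  d = 149: 𝟙(149) · Id(596/149) = 1 · 4 = 4
  d = 298: 𝟙(298) · Id(596/298) = 1 · 2 = 2
  d = 596: 𝟙(596) · Id(596/596) = 1 · 1 = 1
Summing: (𝟙 * Id)(596) = 596 + 298 + 149 + 4 + 2 + 1 = 1050.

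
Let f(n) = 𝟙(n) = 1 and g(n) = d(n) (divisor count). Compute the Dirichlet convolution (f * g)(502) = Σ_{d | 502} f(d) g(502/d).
(𝟙 * d)(502) = 9

Divisors of 502: [1, 2, 251, 502]. For each d | 502:
  d = 1: 𝟙(1) · d(502/1) = 1 · 4 = 4
  d = 2: 𝟙(2) · d(502/2) = 1 · 2 = 2
  d = 251: 𝟙(251) · d(502/251) = 1 · 2 = 2
  d = 502: 𝟙(502) · d(502/502) = 1 · 1 = 1
Summing: (𝟙 * d)(502) = 4 + 2 + 2 + 1 = 9.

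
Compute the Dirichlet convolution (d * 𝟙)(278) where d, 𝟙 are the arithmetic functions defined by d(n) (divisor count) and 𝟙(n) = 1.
(d * 𝟙)(278) = 9

Divisors of 278: [1, 2, 139, 278]. For each d | 278:
  d = 1: d(1) · 𝟙(278/1) = 1 · 1 = 1
  d = 2: d(2) · 𝟙(278/2) = 2 · 1 = 2
  d = 139: d(139) · 𝟙(278/139) = 2 · 1 = 2
  d = 278: d(278) · 𝟙(278/278) = 4 · 1 = 4
Summing: (d * 𝟙)(278) = 1 + 2 + 2 + 4 = 9.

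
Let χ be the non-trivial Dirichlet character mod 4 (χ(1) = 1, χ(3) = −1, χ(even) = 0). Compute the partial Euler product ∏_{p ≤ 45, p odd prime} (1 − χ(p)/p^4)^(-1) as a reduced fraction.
∏ = 86895436242675250318069981336761703653427013/87866829265048200003921257481906011724840960

The odd primes p ≤ 45 are [3, 5, 7, 11, 13, 17, 19, 23, 29, 31, 37, 41, 43]. For each, χ(p) = 1 if p ≡ 1 mod 4, χ(p) = −1 if p ≡ 3 mod 4. Taking (1 − χ(p)/p^4)^(-1) = p^4/(p^4 − χ(p)): (1 − (-1)/3^4)^(-1) · (1 − (1)/5^4)^(-1) · (1 − (-1)/7^4)^(-1) · (1 − (-1)/11^4)^(-1) · (1 − (1)/13^4)^(-1) · (1 − (1)/17^4)^(-1) · (1 − (-1)/19^4)^(-1) · (1 − (-1)/23^4)^(-1) · (1 − (1)/29^4)^(-1) · (1 − (-1)/31^4)^(-1) · (1 − (1)/37^4)^(-1) · (1 − (1)/41^4)^(-1) · (1 − (-1)/43^4)^(-1) = 86895436242675250318069981336761703653427013/87866829265048200003921257481906011724840960.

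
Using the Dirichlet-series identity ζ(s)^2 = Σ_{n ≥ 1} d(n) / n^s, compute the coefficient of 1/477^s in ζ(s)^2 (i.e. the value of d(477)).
d(477) = 6

ζ(s)^2 = (Σ 1/m^s)(Σ 1/k^s). The coefficient of 1/n^s in the product is the number of ordered pairs (m, k) with mk = n, which equals d(n). For n = 477, divisors are [1, 3, 9, 53, 159, 477], so d(477) = 6.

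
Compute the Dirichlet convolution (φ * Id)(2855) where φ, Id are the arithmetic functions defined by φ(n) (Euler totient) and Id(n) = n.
(φ * Id)(2855) = 10269

Divisors of 2855: [1, 5, 571, 2855]. For each d | 2855:
  d = 1: φ(1) · Id(2855/1) = 1 · 2855 = 2855
  d = 5: φ(5) · Id(2855/5) = 4 · 571 = 2284
  d = 571: φ(571) · Id(2855/571) = 570 · 5 = 2850
  d = 2855: φ(2855) · Id(2855/2855) = 2280 · 1 = 2280
Summing: (φ * Id)(2855) = 2855 + 2284 + 2850 + 2280 = 10269.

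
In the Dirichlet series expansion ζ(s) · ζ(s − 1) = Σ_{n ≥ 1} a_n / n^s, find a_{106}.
σ(106) = 162

In the product (Σ m^0/m^s)(Σ k / k^s) = Σ (Σ_{d | n} d) / n^s, the coefficient of 1/n^s is σ(n) = Σ_{d | n} d. For n = 106, divisors are [1, 2, 53, 106]; summing: σ(106) = 162.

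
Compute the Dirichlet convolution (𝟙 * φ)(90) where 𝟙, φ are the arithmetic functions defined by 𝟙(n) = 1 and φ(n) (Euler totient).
(𝟙 * φ)(90) = 90

Divisors of 90: [1, 2, 3, 5, 6, 9, 10, 15, 18, 30, 45, 90]. For each d | 90:
  d = 1: 𝟙(1) · φ(90/1) = 1 · 24 = 24
  d = 2: 𝟙(2) · φ(90/2) = 1 · 24 = 24
  d = 3: 𝟙(3) · φ(90/3) = 1 · 8 = 8
  d = 5: 𝟙(5) · φ(90/5) = 1 · 6 = 6
  d = 6: 𝟙(6) · φ(90/6) = 1 · 8 = 8
  d = 9: 𝟙(9) · φ(90/9) = 1 · 4 = 4
  d = 10: 𝟙(10) · φ(90/10) = 1 · 6 = 6
  d = 15: 𝟙(15) · φ(90/15) = 1 · 2 = 2
  d = 18: 𝟙(18) · φ(90/18) = 1 · 4 = 4
  d = 30: 𝟙(30) · φ(90/30) = 1 · 2 = 2
  d = 45: 𝟙(45) · φ(90/45) = 1 · 1 = 1
  d = 90: 𝟙(90) · φ(90/90) = 1 · 1 = 1
Summing: (𝟙 * φ)(90) = 24 + 24 + 8 + 6 + 8 + 4 + 6 + 2 + 4 + 2 + 1 + 1 = 90.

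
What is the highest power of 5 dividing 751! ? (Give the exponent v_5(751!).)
v_5(751!) = 187

Legendre's formula: v_p(n!) = Σ_{k ≥ 1} ⌊n / p^k⌋. For p = 5, n = 751, the terms are:
  ⌊751/5^1⌋ = ⌊751/5⌋ = 150
  ⌊751/5^2⌋ = ⌊751/25⌋ = 30
  ⌊751/5^3⌋ = ⌊751/125⌋ = 6
  ⌊751/5^4⌋ = ⌊751/625⌋ = 1
(the next term ⌊751/5^5⌋ = 0, terminating the sum). Summing: v_5(751!) = 150 + 30 + 6 + 1 = 187.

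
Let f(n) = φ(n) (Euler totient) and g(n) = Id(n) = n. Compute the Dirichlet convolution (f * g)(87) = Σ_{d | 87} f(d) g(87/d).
(φ * Id)(87) = 285

Divisors of 87: [1, 3, 29, 87]. For each d | 87:
  d = 1: φ(1) · Id(87/1) = 1 · 87 = 87
  d = 3: φ(3) · Id(87/3) = 2 · 29 = 58
  d = 29: φ(29) · Id(87/29) = 28 · 3 = 84
  d = 87: φ(87) · Id(87/87) = 56 · 1 = 56
Summing: (φ * Id)(87) = 87 + 58 + 84 + 56 = 285.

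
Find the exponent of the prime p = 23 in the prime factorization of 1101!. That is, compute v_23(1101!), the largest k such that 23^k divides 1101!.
v_23(1101!) = 49

Legendre's formula: v_p(n!) = Σ_{k ≥ 1} ⌊n / p^k⌋. For p = 23, n = 1101, the terms are:
  ⌊1101/23^1⌋ = ⌊1101/23⌋ = 47
  ⌊1101/23^2⌋ = ⌊1101/529⌋ = 2
(the next term ⌊1101/23^3⌋ = 0, terminating the sum). Summing: v_23(1101!) = 47 + 2 = 49.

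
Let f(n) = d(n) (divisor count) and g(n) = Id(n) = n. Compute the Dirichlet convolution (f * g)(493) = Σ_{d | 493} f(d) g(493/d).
(d * Id)(493) = 589

Divisors of 493: [1, 17, 29, 493]. For each d | 493:
  d = 1: d(1) · Id(493/1) = 1 · 493 = 493
  d = 17: d(17) · Id(493/17) = 2 · 29 = 58
  d = 29: d(29) · Id(493/29) = 2 · 17 = 34
  d = 493: d(493) · Id(493/493) = 4 · 1 = 4
Summing: (d * Id)(493) = 493 + 58 + 34 + 4 = 589.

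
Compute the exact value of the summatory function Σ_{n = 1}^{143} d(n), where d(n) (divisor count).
Σ_{n ≤ 143} d(n) = 731

Compute d(n) for each 1 ≤ n ≤ 143: d(1) = 1, d(2) = 2, d(3) = 2, d(4) = 3, d(5) = 2, d(6) = 4, d(7) = 2, d(8) = 4, d(9) = 3, d(10) = 4, d(11) = 2, d(12) = 6, d(13) = 2, d(14) = 4, d(15) = 4, d(16) = 5, d(17) = 2, d(18) = 6, d(19) = 2, d(20) = 6, d(21) = 4, d(22) = 4, d(23) = 2, d(24) = 8, d(25) = 3, d(26) = 4, d(27) = 4, d(28) = 6, d(29) = 2, d(30) = 8, d(31) = 2, d(32) = 6, d(33) = 4, d(34) = 4, d(35) = 4, d(36) = 9, d(37) = 2, d(38) = 4, d(39) = 4, d(40) = 8, d(41) = 2, d(42) = 8, d(43) = 2, d(44) = 6, d(45) = 6, d(46) = 4, d(47) = 2, d(48) = 10, d(49) = 3, d(50) = 6, d(51) = 4, d(52) = 6, d(53) = 2, d(54) = 8, d(55) = 4, d(56) = 8, d(57) = 4, d(58) = 4, d(59) = 2, d(60) = 12, d(61) = 2, d(62) = 4, d(63) = 6, d(64) = 7, d(65) = 4, d(66) = 8, d(67) = 2, d(68) = 6, d(69) = 4, d(70) = 8, d(71) = 2, d(72) = 12, d(73) = 2, d(74) = 4, d(75) = 6, d(76) = 6, d(77) = 4, d(78) = 8, d(79) = 2, d(80) = 10, d(81) = 5, d(82) = 4, d(83) = 2, d(84) = 12, d(85) = 4, d(86) = 4, d(87) = 4, d(88) = 8, d(89) = 2, d(90) = 12, d(91) = 4, d(92) = 6, d(93) = 4, d(94) = 4, d(95) = 4, d(96) = 12, d(97) = 2, d(98) = 6, d(99) = 6, d(100) = 9, d(101) = 2, d(102) = 8, d(103) = 2, d(104) = 8, d(105) = 8, d(106) = 4, d(107) = 2, d(108) = 12, d(109) = 2, d(110) = 8, d(111) = 4, d(112) = 10, d(113) = 2, d(114) = 8, d(115) = 4, d(116) = 6, d(117) = 6, d(118) = 4, d(119) = 4, d(120) = 16, d(121) = 3, d(122) = 4, d(123) = 4, d(124) = 6, d(125) = 4, d(126) = 12, d(127) = 2, d(128) = 8, d(129) = 4, d(130) = 8, d(131) = 2, d(132) = 12, d(133) = 4, d(134) = 4, d(135) = 8, d(136) = 8, d(137) = 2, d(138) = 8, d(139) = 2, d(140) = 12, d(141) = 4, d(142) = 4, d(143) = 4. Summing all 143 values: 731. (Dirichlet's divisor formula: Σ_{n ≤ x} d(n) = x ln(x) + (2γ − 1) x + O(√x). For x = 143, the asymptotic estimate is ≈ 731.77.)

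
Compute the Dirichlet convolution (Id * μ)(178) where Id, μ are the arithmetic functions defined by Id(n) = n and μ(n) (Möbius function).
(Id * μ)(178) = 88

Divisors of 178: [1, 2, 89, 178]. For each d | 178:
  d = 1: Id(1) · μ(178/1) = 1 · 1 = 1
  d = 2: Id(2) · μ(178/2) = 2 · -1 = -2
  d = 89: Id(89) · μ(178/89) = 89 · -1 = -89
  d = 178: Id(178) · μ(178/178) = 178 · 1 = 178
Summing: (Id * μ)(178) = 1 + -2 + -89 + 178 = 88.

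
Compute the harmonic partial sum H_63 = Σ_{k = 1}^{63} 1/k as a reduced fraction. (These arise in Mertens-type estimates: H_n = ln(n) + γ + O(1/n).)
H_63 = 310559566510213034489743057/65681493561267903750631200

Direct summation: H_63 = 1 + 1/2 + ... + 1/63. The least common denominator is lcm(1, ..., 63) = 591133442051411133755680800; over this denominator the numerator is 591133442051411133755680800 + 295566721025705566877840400 + 197044480683803711251893600 + 147783360512852783438920200 + 118226688410282226751136160 + 98522240341901855625946800 + 84447634578773019107954400 + 73891680256426391719460100 + 65681493561267903750631200 + 59113344205141113375568080 + 53739403822855557614152800 + 49261120170950927812973400 + 45471803234723933365821600 + 42223817289386509553977200 + 39408896136760742250378720 + 36945840128213195859730050 + 34772555414788890220922400 + 32840746780633951875315600 + 31112286423758480723983200 + 29556672102570556687784040 + 28149211526257673035984800 + 26869701911427778807076400 + 25701454002235266685029600 + 24630560085475463906486700 + 23645337682056445350227232 + 22735901617361966682910800 + 21893831187089301250210400 + 21111908644693254776988600 + 20383911794876245991575200 + 19704448068380371125189360 + 19068820711335843024376800 + 18472920064106597929865025 + 17913134607618519204717600 + 17386277707394445110461200 + 16889526915754603821590880 + 16420373390316975937657800 + 15976579514903003615018400 + 15556143211879240361991600 + 15157267744907977788607200 + 14778336051285278343892020 + 14417888830522222774528800 + 14074605763128836517992400 + 13747289350032817064085600 + 13434850955713889403538200 + 13136298712253580750126240 + 12850727001117633342514800 + 12577307277689598590546400 + 12315280042737731953243350 + 12063947796967574158279200 + 11822668841028222675113616 + 11590851804929630073640800 + 11367950808680983341455400 + 11153461170781342146333600 + 10946915593544650625105200 + 10747880764571111522830560 + 10555954322346627388494300 + 10370762141252826907994400 + 10191955897438122995787600 + 10019210882227307351791200 + 9852224034190185562594680 + 9690712164777231700912800 + 9534410355667921512188400 + 9383070508752557678661600 = 2795036098591917310407687513, so H_63 = 2795036098591917310407687513/591133442051411133755680800; reducing by gcd(2795036098591917310407687513, 591133442051411133755680800) = 9 gives 310559566510213034489743057/65681493561267903750631200 ≈ 4.72827. (The PNT-adjacent estimate ln(63) + γ ≈ 4.72035 matches within O(1/n).)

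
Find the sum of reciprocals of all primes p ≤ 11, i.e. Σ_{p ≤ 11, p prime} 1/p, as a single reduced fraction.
Σ 1/p = 2927/2310

π(11) = 5, so the primes ≤ 11 are [2, 3, 5, 7, 11]. Summing 1/p over these primes: 2927/2310 ≈ 1.2671. Mertens estimate ln ln(11) + 0.2615 ≈ 1.1361.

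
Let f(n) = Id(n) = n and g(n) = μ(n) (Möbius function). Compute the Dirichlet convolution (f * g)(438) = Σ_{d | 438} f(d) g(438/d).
(Id * μ)(438) = 144

Divisors of 438: [1, 2, 3, 6, 73, 146, 219, 438]. For each d | 438:
  d = 1: Id(1) · μ(438/1) = 1 · -1 = -1
  d = 2: Id(2) · μ(438/2) = 2 · 1 = 2
  d = 3: Id(3) · μ(438/3) = 3 · 1 = 3
  d = 6: Id(6) · μ(438/6) = 6 · -1 = -6
  d = 73: Id(73) · μ(438/73) = 73 · 1 = 73
  d = 146: Id(146) · μ(438/146) = 146 · -1 = -146
  d = 219: Id(219) · μ(438/219) = 219 · -1 = -219
  d = 438: Id(438) · μ(438/438) = 438 · 1 = 438
Summing: (Id * μ)(438) = -1 + 2 + 3 + -6 + 73 + -146 + -219 + 438 = 144.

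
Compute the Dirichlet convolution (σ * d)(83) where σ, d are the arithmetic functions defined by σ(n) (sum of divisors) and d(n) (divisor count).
(σ * d)(83) = 86

Divisors of 83: [1, 83]. For each d | 83:
  d = 1: σ(1) · d(83/1) = 1 · 2 = 2
  d = 83: σ(83) · d(83/83) = 84 · 1 = 84
Summing: (σ * d)(83) = 2 + 84 = 86.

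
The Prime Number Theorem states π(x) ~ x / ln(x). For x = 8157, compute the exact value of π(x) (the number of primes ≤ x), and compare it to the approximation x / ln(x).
π(8157) = 1023;  x/ln(x) ≈ 905.67;  relative error ≈ 11.47%.

Directly count primes up to 8157: π(8157) = 1023. The PNT approximation gives 8157/ln(8157) ≈ 8157/9.00663 ≈ 905.67. Relative error (π(x) − x/ln(x)) / π(x) ≈ 11.47%; the approximation is known to undercount slightly (Li(x) is a better estimate).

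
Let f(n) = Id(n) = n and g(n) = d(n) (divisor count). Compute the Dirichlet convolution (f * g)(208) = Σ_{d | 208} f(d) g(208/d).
(Id * d)(208) = 855

Divisors of 208: [1, 2, 4, 8, 13, 16, 26, 52, 104, 208]. For each d | 208:
  d = 1: Id(1) · d(208/1) = 1 · 10 = 10
  d = 2: Id(2) · d(208/2) = 2 · 8 = 16
  d = 4: Id(4) · d(208/4) = 4 · 6 = 24
  d = 8: Id(8) · d(208/8) = 8 · 4 = 32
  d = 13: Id(13) · d(208/13) = 13 · 5 = 65
  d = 16: Id(16) · d(208/16) = 16 · 2 = 32
  d = 26: Id(26) · d(208/26) = 26 · 4 = 104
  d = 52: Id(52) · d(208/52) = 52 · 3 = 156
  d = 104: Id(104) · d(208/104) = 104 · 2 = 208
  d = 208: Id(208) · d(208/208) = 208 · 1 = 208
Summing: (Id * d)(208) = 10 + 16 + 24 + 32 + 65 + 32 + 104 + 156 + 208 + 208 = 855.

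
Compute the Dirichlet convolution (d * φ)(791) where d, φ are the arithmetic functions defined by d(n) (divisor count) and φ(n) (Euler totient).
(d * φ)(791) = 912

Divisors of 791: [1, 7, 113, 791]. For each d | 791:
  d = 1: d(1) · φ(791/1) = 1 · 672 = 672
  d = 7: d(7) · φ(791/7) = 2 · 112 = 224
  d = 113: d(113) · φ(791/113) = 2 · 6 = 12
  d = 791: d(791) · φ(791/791) = 4 · 1 = 4
Summing: (d * φ)(791) = 672 + 224 + 12 + 4 = 912.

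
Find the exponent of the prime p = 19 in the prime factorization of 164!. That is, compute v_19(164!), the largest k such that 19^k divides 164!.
v_19(164!) = 8

Legendre's formula: v_p(n!) = Σ_{k ≥ 1} ⌊n / p^k⌋. For p = 19, n = 164, the terms are:
  ⌊164/19^1⌋ = ⌊164/19⌋ = 8
(the next term ⌊164/19^2⌋ = 0, terminating the sum). Summing: v_19(164!) = 8 = 8.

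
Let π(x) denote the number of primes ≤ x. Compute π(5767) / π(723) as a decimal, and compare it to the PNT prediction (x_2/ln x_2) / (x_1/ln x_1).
π(5767)/π(723) = 757/128 ≈ 5.9141;  PNT prediction ≈ 6.0639.

π(723) = 128 and π(5767) = 757, so π(5767)/π(723) ≈ 5.9141. The PNT-predicted ratio is (5767/ln(5767)) / (723/ln(723)) ≈ 6.0639. The two agree to within a few percent, as expected.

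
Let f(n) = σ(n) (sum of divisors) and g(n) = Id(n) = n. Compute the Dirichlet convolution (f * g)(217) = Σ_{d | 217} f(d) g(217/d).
(σ * Id)(217) = 945

Divisors of 217: [1, 7, 31, 217]. For each d | 217:
  d = 1: σ(1) · Id(217/1) = 1 · 217 = 217
  d = 7: σ(7) · Id(217/7) = 8 · 31 = 248
  d = 31: σ(31) · Id(217/31) = 32 · 7 = 224
  d = 217: σ(217) · Id(217/217) = 256 · 1 = 256
Summing: (σ * Id)(217) = 217 + 248 + 224 + 256 = 945.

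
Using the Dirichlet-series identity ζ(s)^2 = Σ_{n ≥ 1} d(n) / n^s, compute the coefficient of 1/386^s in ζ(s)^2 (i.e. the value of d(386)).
d(386) = 4

ζ(s)^2 = (Σ 1/m^s)(Σ 1/k^s). The coefficient of 1/n^s in the product is the number of ordered pairs (m, k) with mk = n, which equals d(n). For n = 386, divisors are [1, 2, 193, 386], so d(386) = 4.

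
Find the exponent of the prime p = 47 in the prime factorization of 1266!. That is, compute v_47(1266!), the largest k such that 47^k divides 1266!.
v_47(1266!) = 26

Legendre's formula: v_p(n!) = Σ_{k ≥ 1} ⌊n / p^k⌋. For p = 47, n = 1266, the terms are:
  ⌊1266/47^1⌋ = ⌊1266/47⌋ = 26
(the next term ⌊1266/47^2⌋ = 0, terminating the sum). Summing: v_47(1266!) = 26 = 26.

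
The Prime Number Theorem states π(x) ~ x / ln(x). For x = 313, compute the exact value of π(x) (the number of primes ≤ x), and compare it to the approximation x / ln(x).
π(313) = 65;  x/ln(x) ≈ 54.47;  relative error ≈ 16.20%.

Directly count primes up to 313: π(313) = 65. The PNT approximation gives 313/ln(313) ≈ 313/5.74620 ≈ 54.47. Relative error (π(x) − x/ln(x)) / π(x) ≈ 16.20%; the approximation is known to undercount slightly (Li(x) is a better estimate).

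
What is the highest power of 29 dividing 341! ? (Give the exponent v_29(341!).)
v_29(341!) = 11

Legendre's formula: v_p(n!) = Σ_{k ≥ 1} ⌊n / p^k⌋. For p = 29, n = 341, the terms are:
  ⌊341/29^1⌋ = ⌊341/29⌋ = 11
(the next term ⌊341/29^2⌋ = 0, terminating the sum). Summing: v_29(341!) = 11 = 11.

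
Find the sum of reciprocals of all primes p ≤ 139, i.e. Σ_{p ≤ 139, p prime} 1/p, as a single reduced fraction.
Σ 1/p = 18825509850919239131453102166593625244431364344421618363/10014646650599190067509233131649940057366334653200433090

π(139) = 34, so the primes ≤ 139 are [2, 3, 5, 7, 11, 13, 17, 19, 23, 29, 31, 37, 41, 43, 47, 53, 59, 61, 67, 71, 73, 79, 83, 89, 97, 101, 103, 107, 109, 113, 127, 131, 137, 139]. Summing 1/p over these primes: 18825509850919239131453102166593625244431364344421618363/10014646650599190067509233131649940057366334653200433090 ≈ 1.8798. Mertens estimate ln ln(139) + 0.2615 ≈ 1.8577.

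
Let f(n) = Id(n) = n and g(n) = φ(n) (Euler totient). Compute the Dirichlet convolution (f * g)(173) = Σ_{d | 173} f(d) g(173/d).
(Id * φ)(173) = 345

Divisors of 173: [1, 173]. For each d | 173:
  d = 1: Id(1) · φ(173/1) = 1 · 172 = 172
  d = 173: Id(173) · φ(173/173) = 173 · 1 = 173
Summing: (Id * φ)(173) = 172 + 173 = 345.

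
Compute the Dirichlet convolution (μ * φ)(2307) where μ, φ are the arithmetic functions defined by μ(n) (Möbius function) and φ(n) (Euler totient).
(μ * φ)(2307) = 767

Divisors of 2307: [1, 3, 769, 2307]. For each d | 2307:
  d = 1: μ(1) · φ(2307/1) = 1 · 1536 = 1536
  d = 3: μ(3) · φ(2307/3) = -1 · 768 = -768
  d = 769: μ(769) · φ(2307/769) = -1 · 2 = -2
  d = 2307: μ(2307) · φ(2307/2307) = 1 · 1 = 1
Summing: (μ * φ)(2307) = 1536 + -768 + -2 + 1 = 767.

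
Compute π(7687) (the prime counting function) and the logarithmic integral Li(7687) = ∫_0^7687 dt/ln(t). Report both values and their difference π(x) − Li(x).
π(7687) = 975;  Li(7687) ≈ 991.51;  π(x) − Li(x) ≈ -16.51.

Direct count of primes ≤ 7687 gives π(7687) = 975. Numerical evaluation of the logarithmic integral gives Li(7687) ≈ 991.51. The difference π(x) − Li(x) ≈ -16.51 is typically negative for small/moderate x (Li(x) overestimates), though Littlewood's theorem shows this sign changes infinitely often.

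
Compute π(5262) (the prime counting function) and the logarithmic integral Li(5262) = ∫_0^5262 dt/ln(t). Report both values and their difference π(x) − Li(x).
π(5262) = 698;  Li(5262) ≈ 714.95;  π(x) − Li(x) ≈ -16.95.

Direct count of primes ≤ 5262 gives π(5262) = 698. Numerical evaluation of the logarithmic integral gives Li(5262) ≈ 714.95. The difference π(x) − Li(x) ≈ -16.95 is typically negative for small/moderate x (Li(x) overestimates), though Littlewood's theorem shows this sign changes infinitely often.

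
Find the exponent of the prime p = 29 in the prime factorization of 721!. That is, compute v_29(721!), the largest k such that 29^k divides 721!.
v_29(721!) = 24

Legendre's formula: v_p(n!) = Σ_{k ≥ 1} ⌊n / p^k⌋. For p = 29, n = 721, the terms are:
  ⌊721/29^1⌋ = ⌊721/29⌋ = 24
(the next term ⌊721/29^2⌋ = 0, terminating the sum). Summing: v_29(721!) = 24 = 24.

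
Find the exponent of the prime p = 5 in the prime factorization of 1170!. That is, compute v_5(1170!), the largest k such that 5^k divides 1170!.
v_5(1170!) = 290

Legendre's formula: v_p(n!) = Σ_{k ≥ 1} ⌊n / p^k⌋. For p = 5, n = 1170, the terms are:
  ⌊1170/5^1⌋ = ⌊1170/5⌋ = 234
  ⌊1170/5^2⌋ = ⌊1170/25⌋ = 46
  ⌊1170/5^3⌋ = ⌊1170/125⌋ = 9
  ⌊1170/5^4⌋ = ⌊1170/625⌋ = 1
(the next term ⌊1170/5^5⌋ = 0, terminating the sum). Summing: v_5(1170!) = 234 + 46 + 9 + 1 = 290.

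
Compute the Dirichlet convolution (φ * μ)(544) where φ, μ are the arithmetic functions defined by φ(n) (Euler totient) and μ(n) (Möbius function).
(φ * μ)(544) = 120

Divisors of 544: [1, 2, 4, 8, 16, 17, 32, 34, 68, 136, 272, 544]. For each d | 544:
  d = 1: φ(1) · μ(544/1) = 1 · 0 = 0
  d = 2: φ(2) · μ(544/2) = 1 · 0 = 0
  d = 4: φ(4) · μ(544/4) = 2 · 0 = 0
  d = 8: φ(8) · μ(544/8) = 4 · 0 = 0
  d = 16: φ(16) · μ(544/16) = 8 · 1 = 8
  d = 17: φ(17) · μ(544/17) = 16 · 0 = 0
  d = 32: φ(32) · μ(544/32) = 16 · -1 = -16
  d = 34: φ(34) · μ(544/34) = 16 · 0 = 0
  d = 68: φ(68) · μ(544/68) = 32 · 0 = 0
  d = 136: φ(136) · μ(544/136) = 64 · 0 = 0
  d = 272: φ(272) · μ(544/272) = 128 · -1 = -128
  d = 544: φ(544) · μ(544/544) = 256 · 1 = 256
Summing: (φ * μ)(544) = 0 + 0 + 0 + 0 + 8 + 0 + -16 + 0 + 0 + 0 + -128 + 256 = 120.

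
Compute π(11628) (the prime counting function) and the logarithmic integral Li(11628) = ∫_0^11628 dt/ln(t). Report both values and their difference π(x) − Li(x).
π(11628) = 1398;  Li(11628) ≈ 1421.43;  π(x) − Li(x) ≈ -23.43.

Direct count of primes ≤ 11628 gives π(11628) = 1398. Numerical evaluation of the logarithmic integral gives Li(11628) ≈ 1421.43. The difference π(x) − Li(x) ≈ -23.43 is typically negative for small/moderate x (Li(x) overestimates), though Littlewood's theorem shows this sign changes infinitely often.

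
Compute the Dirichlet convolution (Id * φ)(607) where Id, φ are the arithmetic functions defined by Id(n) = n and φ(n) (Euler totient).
(Id * φ)(607) = 1213

Divisors of 607: [1, 607]. For each d | 607:
  d = 1: Id(1) · φ(607/1) = 1 · 606 = 606
  d = 607: Id(607) · φ(607/607) = 607 · 1 = 607
Summing: (Id * φ)(607) = 606 + 607 = 1213.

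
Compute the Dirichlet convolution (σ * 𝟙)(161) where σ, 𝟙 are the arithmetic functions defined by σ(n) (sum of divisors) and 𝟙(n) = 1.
(σ * 𝟙)(161) = 225

Divisors of 161: [1, 7, 23, 161]. For each d | 161:
  d = 1: σ(1) · 𝟙(161/1) = 1 · 1 = 1
  d = 7: σ(7) · 𝟙(161/7) = 8 · 1 = 8
  d = 23: σ(23) · 𝟙(161/23) = 24 · 1 = 24
  d = 161: σ(161) · 𝟙(161/161) = 192 · 1 = 192
Summing: (σ * 𝟙)(161) = 1 + 8 + 24 + 192 = 225.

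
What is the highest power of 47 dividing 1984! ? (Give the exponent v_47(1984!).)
v_47(1984!) = 42

Legendre's formula: v_p(n!) = Σ_{k ≥ 1} ⌊n / p^k⌋. For p = 47, n = 1984, the terms are:
  ⌊1984/47^1⌋ = ⌊1984/47⌋ = 42
(the next term ⌊1984/47^2⌋ = 0, terminating the sum). Summing: v_47(1984!) = 42 = 42.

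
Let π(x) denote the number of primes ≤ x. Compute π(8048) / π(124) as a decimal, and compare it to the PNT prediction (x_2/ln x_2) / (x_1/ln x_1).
π(8048)/π(124) = 1011/30 ≈ 33.7000;  PNT prediction ≈ 34.7877.

π(124) = 30 and π(8048) = 1011, so π(8048)/π(124) ≈ 33.7000. The PNT-predicted ratio is (8048/ln(8048)) / (124/ln(124)) ≈ 34.7877. The two agree to within a few percent, as expected.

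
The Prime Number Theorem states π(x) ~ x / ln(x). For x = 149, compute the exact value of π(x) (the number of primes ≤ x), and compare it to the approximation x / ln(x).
π(149) = 35;  x/ln(x) ≈ 29.78;  relative error ≈ 14.92%.

Directly count primes up to 149: π(149) = 35. The PNT approximation gives 149/ln(149) ≈ 149/5.00395 ≈ 29.78. Relative error (π(x) − x/ln(x)) / π(x) ≈ 14.92%; the approximation is known to undercount slightly (Li(x) is a better estimate).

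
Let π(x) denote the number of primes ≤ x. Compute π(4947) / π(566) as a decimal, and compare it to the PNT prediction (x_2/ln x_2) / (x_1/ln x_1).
π(4947)/π(566) = 661/103 ≈ 6.4175;  PNT prediction ≈ 6.5128.

π(566) = 103 and π(4947) = 661, so π(4947)/π(566) ≈ 6.4175. The PNT-predicted ratio is (4947/ln(4947)) / (566/ln(566)) ≈ 6.5128. The two agree to within a few percent, as expected.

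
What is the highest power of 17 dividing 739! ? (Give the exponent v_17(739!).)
v_17(739!) = 45

Legendre's formula: v_p(n!) = Σ_{k ≥ 1} ⌊n / p^k⌋. For p = 17, n = 739, the terms are:
  ⌊739/17^1⌋ = ⌊739/17⌋ = 43
  ⌊739/17^2⌋ = ⌊739/289⌋ = 2
(the next term ⌊739/17^3⌋ = 0, terminating the sum). Summing: v_17(739!) = 43 + 2 = 45.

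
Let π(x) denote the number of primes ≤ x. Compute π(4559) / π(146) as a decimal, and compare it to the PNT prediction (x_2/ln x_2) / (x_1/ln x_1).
π(4559)/π(146) = 617/34 ≈ 18.1471;  PNT prediction ≈ 18.4713.

π(146) = 34 and π(4559) = 617, so π(4559)/π(146) ≈ 18.1471. The PNT-predicted ratio is (4559/ln(4559)) / (146/ln(146)) ≈ 18.4713. The two agree to within a few percent, as expected.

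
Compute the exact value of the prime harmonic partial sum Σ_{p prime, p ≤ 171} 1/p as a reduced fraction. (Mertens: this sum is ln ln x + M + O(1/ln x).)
Σ 1/p = 1840793455149223796977553240989608507934961889604586193282330007699/962947420735983927056946215901134429196419130606213075415963491270

π(171) = 39, so the primes ≤ 171 are [2, 3, 5, 7, 11, 13, 17, 19, 23, 29, 31, 37, 41, 43, 47, 53, 59, 61, 67, 71, 73, 79, 83, 89, 97, 101, 103, 107, 109, 113, 127, 131, 137, 139, 149, 151, 157, 163, 167]. Summing 1/p over these primes: 1840793455149223796977553240989608507934961889604586193282330007699/962947420735983927056946215901134429196419130606213075415963491270 ≈ 1.9116. Mertens estimate ln ln(171) + 0.2615 ≈ 1.8989.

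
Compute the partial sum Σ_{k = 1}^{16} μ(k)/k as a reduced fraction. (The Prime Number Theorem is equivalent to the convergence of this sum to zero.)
Σ μ(k)/k = 304/5005

Values of μ(k) for 1 ≤ k ≤ 16: μ(1) = 1, μ(2) = -1, μ(3) = -1, μ(5) = -1, μ(6) = 1, μ(7) = -1, μ(10) = 1, μ(11) = -1, μ(13) = -1, μ(14) = 1, μ(15) = 1, with μ = 0 on non-squarefree integers. Summing μ(k)/k for k where μ(k) ≠ 0 gives 304/5005 ≈ 0.0607. (PNT ⟺ this sum → 0 as n → ∞.)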